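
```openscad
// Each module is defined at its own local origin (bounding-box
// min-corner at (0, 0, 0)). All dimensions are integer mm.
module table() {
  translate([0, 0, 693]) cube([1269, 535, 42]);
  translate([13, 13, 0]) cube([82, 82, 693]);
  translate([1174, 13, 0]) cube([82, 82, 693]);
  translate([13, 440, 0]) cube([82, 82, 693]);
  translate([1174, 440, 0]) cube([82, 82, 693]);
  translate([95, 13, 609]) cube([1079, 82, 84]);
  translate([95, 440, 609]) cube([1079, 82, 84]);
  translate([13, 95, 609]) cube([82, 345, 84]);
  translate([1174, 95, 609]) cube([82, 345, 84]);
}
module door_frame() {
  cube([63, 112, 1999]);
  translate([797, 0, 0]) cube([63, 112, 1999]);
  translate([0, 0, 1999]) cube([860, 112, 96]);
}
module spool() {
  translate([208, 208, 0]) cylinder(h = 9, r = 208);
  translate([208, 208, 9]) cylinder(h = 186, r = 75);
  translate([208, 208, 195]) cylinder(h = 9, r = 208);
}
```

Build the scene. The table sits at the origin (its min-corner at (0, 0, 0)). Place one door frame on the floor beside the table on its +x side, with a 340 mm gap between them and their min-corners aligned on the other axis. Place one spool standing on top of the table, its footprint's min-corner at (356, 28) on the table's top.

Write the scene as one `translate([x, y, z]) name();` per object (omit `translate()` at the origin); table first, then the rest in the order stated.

table();
translate([1609, 0, 0]) door_frame();
translate([356, 28, 735]) spool();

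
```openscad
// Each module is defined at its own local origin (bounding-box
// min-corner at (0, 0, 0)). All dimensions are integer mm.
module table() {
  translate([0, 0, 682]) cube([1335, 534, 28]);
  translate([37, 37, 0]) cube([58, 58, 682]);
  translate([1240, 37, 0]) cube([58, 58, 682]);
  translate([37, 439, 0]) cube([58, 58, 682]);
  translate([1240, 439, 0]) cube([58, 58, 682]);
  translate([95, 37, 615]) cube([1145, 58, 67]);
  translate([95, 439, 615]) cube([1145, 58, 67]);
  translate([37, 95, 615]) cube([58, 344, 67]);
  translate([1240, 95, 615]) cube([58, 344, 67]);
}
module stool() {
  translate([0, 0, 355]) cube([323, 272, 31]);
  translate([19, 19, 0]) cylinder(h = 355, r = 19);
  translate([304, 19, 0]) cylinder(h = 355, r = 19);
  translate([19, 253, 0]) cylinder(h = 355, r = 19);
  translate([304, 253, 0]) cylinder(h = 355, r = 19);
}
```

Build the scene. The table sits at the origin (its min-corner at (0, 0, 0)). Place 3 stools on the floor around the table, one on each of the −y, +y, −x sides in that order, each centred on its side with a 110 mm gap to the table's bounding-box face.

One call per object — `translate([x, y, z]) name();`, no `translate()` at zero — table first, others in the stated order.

table();
translate([506, -382, 0]) stool();
translate([506, 644, 0]) stool();
translate([-433, 131, 0]) stool();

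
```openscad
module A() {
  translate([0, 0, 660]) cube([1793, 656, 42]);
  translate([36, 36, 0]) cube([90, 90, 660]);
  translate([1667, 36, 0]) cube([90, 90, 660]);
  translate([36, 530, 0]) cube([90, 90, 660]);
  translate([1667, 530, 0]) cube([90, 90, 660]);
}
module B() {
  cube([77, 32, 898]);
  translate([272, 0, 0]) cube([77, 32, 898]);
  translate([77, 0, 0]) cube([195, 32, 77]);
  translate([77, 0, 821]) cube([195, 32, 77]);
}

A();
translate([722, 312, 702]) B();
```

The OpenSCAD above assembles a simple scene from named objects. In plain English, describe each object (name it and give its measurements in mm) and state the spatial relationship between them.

A is a table with a 1793×656 mm rectangular top, 42 mm thick, top surface at z = 702 mm, supported by four 90×90 mm square legs, each inset 36 mm from the nearest pair of top edges, running from the floor.

B is a rectangular picture frame lying in the x–z plane (depth along y). The opening is 195 mm wide (x) by 744 mm tall (z), surrounded by a border 77 mm wide on all four sides. The frame is 32 mm deep and is made of two full-height vertical stiles with two horizontal rails fitted between them.

The picture frame is on top of the table, centred.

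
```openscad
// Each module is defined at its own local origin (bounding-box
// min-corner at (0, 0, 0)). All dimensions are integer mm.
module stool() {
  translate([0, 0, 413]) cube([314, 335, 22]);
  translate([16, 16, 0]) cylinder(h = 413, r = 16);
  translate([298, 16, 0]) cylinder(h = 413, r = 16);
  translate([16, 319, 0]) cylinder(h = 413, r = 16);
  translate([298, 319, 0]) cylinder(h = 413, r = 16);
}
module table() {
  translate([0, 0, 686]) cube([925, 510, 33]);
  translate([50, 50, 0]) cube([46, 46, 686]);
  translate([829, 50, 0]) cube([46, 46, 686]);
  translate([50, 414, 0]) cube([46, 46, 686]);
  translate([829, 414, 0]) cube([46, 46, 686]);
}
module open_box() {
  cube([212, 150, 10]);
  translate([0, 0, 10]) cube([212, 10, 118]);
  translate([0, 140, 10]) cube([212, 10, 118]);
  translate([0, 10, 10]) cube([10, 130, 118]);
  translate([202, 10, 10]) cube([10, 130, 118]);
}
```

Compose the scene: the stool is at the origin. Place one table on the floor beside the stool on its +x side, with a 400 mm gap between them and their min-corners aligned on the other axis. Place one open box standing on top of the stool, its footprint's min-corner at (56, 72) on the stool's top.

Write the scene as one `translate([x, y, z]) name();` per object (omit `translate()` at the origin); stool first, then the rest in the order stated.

stool();
translate([714, 0, 0]) table();
translate([56, 72, 435]) open_box();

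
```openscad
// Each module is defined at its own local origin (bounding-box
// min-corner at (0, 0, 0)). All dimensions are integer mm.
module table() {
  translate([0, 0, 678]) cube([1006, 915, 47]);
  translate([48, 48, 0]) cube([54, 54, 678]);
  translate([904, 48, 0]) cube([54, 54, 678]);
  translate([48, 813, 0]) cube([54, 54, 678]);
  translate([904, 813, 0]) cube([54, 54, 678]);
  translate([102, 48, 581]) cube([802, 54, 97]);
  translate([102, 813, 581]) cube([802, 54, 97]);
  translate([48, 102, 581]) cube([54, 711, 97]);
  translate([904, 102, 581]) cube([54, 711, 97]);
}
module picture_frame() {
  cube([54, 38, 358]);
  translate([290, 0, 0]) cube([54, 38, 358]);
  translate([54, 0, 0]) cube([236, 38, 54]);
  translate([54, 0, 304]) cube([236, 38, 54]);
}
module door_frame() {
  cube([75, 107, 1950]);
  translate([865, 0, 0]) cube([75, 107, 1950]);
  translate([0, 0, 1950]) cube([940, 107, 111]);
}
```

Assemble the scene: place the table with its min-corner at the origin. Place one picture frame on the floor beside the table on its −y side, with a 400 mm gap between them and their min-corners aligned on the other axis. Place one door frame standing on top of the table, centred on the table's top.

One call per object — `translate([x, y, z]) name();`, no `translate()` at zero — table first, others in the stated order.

table();
translate([0, -438, 0]) picture_frame();
translate([33, 404, 725]) door_frame();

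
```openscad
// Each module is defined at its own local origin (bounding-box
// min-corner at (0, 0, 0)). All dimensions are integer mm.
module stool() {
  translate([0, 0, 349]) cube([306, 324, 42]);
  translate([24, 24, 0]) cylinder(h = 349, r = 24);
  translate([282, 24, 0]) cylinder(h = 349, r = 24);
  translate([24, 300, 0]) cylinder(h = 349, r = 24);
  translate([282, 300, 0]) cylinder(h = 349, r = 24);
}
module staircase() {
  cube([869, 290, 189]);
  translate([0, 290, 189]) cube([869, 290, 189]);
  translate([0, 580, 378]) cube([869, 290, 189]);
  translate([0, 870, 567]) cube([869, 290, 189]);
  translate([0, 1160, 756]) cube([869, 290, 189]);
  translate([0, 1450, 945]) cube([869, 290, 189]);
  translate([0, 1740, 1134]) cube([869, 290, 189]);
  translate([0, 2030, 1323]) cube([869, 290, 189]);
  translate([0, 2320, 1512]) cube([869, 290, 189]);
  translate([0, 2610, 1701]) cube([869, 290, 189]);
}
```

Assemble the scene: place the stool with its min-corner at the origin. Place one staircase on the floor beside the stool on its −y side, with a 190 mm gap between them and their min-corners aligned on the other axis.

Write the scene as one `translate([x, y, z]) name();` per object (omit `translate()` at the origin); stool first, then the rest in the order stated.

stool();
translate([0, -3090, 0]) staircase();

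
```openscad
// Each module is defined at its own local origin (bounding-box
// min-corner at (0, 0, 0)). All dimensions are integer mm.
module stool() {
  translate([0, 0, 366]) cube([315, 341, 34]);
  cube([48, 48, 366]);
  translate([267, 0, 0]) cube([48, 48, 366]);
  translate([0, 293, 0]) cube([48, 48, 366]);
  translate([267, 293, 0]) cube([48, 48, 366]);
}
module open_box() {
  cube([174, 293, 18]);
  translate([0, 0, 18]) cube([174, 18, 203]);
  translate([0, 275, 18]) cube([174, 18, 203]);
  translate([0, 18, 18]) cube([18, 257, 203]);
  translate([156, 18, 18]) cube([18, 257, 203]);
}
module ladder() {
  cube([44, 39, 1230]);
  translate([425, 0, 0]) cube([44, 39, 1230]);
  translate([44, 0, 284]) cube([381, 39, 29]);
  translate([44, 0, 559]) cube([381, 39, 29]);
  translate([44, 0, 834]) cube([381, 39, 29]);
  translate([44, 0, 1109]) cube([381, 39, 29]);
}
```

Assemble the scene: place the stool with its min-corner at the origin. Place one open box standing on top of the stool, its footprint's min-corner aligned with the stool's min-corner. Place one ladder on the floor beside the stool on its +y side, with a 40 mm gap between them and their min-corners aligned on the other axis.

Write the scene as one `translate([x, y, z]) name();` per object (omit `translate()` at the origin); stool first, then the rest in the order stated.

stool();
translate([0, 0, 400]) open_box();
translate([0, 381, 0]) ladder();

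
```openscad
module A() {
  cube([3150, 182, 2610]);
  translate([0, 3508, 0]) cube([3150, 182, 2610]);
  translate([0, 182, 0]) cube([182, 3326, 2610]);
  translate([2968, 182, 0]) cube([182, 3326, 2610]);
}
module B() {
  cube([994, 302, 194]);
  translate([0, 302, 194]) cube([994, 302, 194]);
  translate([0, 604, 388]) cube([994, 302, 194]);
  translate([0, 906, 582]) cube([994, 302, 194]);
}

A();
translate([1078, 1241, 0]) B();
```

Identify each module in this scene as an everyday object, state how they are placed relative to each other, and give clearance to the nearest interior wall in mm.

A is a house frame. B is a staircase. The staircase sits inside the house frame, centred. The clearance to the nearest interior wall is 896 mm.

Clearances: x = 896, y = 1059; minimum 896 mm.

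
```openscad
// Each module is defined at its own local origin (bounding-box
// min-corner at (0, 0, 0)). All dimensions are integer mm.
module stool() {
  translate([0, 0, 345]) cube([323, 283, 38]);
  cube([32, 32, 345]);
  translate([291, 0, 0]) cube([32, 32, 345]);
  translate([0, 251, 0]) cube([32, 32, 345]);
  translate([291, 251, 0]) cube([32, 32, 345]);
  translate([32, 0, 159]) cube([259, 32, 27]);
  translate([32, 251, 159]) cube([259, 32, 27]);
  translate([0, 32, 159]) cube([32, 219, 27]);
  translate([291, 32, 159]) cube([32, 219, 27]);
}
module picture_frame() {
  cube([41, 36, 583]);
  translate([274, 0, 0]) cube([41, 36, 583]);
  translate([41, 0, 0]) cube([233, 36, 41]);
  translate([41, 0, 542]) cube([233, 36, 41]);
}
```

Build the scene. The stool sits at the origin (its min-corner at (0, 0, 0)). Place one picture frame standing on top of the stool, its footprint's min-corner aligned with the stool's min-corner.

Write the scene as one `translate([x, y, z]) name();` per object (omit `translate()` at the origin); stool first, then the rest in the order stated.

stool();
translate([0, 0, 383]) picture_frame();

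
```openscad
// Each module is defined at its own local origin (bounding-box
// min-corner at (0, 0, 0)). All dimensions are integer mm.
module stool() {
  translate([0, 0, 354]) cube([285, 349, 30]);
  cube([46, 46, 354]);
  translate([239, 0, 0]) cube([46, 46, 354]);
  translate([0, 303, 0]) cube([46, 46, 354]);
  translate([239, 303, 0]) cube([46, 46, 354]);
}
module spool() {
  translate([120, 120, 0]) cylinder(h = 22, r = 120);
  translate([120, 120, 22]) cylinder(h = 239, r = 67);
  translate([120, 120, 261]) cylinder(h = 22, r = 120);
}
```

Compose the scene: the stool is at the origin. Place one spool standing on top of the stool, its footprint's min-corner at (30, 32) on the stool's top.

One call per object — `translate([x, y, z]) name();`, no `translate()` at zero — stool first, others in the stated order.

stool();
translate([30, 32, 384]) spool();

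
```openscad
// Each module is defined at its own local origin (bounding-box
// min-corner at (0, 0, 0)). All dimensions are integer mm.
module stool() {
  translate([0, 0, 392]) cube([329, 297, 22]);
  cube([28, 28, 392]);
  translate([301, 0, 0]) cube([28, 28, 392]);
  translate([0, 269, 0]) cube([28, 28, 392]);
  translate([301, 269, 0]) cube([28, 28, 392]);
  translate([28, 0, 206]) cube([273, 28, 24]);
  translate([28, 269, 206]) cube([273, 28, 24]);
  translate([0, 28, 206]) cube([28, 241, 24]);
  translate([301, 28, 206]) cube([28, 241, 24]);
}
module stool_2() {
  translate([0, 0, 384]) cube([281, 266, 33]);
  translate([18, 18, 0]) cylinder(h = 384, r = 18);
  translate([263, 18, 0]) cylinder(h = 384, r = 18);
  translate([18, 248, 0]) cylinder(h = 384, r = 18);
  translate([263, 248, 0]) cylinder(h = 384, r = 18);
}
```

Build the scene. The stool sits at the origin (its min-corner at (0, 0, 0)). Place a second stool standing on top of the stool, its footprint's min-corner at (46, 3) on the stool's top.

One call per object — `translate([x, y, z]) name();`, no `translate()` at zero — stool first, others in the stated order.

stool();
translate([46, 3, 414]) stool_2();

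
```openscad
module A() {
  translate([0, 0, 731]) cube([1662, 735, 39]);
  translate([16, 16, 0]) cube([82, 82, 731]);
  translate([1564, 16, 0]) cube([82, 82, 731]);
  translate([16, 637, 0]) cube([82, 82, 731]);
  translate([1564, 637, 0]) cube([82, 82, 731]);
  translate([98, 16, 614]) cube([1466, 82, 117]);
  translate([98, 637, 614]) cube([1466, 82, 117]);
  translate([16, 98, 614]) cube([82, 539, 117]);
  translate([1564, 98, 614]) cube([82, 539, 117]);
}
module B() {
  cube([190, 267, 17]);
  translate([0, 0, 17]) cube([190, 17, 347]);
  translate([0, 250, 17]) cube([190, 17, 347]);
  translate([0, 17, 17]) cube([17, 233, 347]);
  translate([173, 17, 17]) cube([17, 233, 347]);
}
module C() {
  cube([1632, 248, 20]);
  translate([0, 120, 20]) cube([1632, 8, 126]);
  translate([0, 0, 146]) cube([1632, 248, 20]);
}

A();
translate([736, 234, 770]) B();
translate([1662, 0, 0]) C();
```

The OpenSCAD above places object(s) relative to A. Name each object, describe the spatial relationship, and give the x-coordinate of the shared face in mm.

The table's +x face and the I-beam's −x face are both at x = 1662 mm.

A is a table. B is an open box. C is an I-beam. The open box is on top of the table, centred. The I-beam is against the table's +x side, with their −y faces flush. The x-coordinate of the shared face is 1662 mm.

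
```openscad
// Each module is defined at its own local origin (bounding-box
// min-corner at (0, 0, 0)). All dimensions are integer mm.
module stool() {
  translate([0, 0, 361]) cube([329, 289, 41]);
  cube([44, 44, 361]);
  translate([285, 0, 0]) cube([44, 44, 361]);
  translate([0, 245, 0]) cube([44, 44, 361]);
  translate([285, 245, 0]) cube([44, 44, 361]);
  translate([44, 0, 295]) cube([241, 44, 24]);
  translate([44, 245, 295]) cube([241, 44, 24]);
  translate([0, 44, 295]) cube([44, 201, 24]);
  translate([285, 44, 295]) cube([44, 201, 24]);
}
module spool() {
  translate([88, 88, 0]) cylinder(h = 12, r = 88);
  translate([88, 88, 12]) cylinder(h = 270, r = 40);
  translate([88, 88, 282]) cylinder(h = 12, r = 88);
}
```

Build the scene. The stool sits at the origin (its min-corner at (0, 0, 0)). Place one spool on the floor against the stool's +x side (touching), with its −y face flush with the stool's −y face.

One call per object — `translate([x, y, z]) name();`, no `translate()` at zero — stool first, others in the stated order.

stool();
translate([329, 0, 0]) spool();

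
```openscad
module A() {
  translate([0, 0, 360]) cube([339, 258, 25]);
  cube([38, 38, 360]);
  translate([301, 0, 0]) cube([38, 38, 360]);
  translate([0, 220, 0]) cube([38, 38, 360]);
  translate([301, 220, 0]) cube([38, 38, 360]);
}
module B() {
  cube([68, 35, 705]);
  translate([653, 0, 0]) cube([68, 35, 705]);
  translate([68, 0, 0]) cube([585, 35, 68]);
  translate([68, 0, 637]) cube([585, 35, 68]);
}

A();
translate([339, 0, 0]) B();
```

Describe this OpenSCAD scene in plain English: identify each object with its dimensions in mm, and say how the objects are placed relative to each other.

A is a four-legged stool. The seat is 339×258 mm, 25 mm thick, top at z = 385 mm. It stands on four square legs, each 38×38 mm in cross-section, from z = 0 to the seat underside, each flush with a corner of the seat.

B is a rectangular picture frame lying in the x–z plane (depth along y). The opening is 585 mm wide (x) by 569 mm tall (z), surrounded by a border 68 mm wide on all four sides. The frame is 35 mm deep and is made of two full-height vertical stiles with two horizontal rails fitted between them.

The picture frame is against the stool's +x side, with their −y faces flush.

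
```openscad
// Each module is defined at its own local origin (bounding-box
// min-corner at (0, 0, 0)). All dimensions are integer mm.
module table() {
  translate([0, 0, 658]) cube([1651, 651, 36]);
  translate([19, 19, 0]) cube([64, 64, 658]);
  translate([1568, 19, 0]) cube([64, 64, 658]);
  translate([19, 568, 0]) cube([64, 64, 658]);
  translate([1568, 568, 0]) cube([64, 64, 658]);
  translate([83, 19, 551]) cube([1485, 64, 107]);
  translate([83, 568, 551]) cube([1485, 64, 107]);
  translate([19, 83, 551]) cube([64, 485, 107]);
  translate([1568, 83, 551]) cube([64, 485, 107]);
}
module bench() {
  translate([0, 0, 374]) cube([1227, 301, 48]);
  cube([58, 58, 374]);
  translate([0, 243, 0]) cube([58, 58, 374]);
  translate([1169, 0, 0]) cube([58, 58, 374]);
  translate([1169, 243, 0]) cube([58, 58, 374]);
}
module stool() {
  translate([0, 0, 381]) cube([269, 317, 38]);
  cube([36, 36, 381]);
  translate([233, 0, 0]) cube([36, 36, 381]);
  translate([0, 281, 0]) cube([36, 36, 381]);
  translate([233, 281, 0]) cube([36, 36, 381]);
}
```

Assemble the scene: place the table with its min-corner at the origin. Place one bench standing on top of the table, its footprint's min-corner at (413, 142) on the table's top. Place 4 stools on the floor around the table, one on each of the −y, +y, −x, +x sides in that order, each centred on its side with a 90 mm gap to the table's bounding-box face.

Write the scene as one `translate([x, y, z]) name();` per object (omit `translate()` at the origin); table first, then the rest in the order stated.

table();
translate([413, 142, 694]) bench();
translate([691, -407, 0]) stool();
translate([691, 741, 0]) stool();
translate([-359, 167, 0]) stool();
translate([1741, 167, 0]) stool();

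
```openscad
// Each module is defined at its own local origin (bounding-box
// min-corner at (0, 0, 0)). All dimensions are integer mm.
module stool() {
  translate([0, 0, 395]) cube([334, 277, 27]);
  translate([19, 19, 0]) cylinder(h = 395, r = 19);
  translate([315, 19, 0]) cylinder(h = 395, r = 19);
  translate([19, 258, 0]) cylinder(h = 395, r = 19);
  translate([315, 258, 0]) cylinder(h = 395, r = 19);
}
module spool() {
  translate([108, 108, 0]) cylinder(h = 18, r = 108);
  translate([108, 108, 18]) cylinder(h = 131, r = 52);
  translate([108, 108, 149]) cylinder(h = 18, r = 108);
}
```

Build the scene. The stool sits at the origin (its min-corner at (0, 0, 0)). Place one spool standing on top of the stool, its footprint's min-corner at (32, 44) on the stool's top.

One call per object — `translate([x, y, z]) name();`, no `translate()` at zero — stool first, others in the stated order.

stool();
translate([32, 44, 422]) spool();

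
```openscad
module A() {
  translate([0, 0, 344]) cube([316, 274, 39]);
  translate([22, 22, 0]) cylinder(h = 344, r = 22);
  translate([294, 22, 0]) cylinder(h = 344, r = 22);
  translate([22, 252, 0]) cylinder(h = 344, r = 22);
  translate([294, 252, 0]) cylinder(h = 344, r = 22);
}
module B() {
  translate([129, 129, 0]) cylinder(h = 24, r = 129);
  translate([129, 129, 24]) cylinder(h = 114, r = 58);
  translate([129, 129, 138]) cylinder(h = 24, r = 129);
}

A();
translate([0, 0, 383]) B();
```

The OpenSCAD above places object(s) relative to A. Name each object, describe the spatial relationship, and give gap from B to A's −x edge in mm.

The spool's min-x is at 0; the stool's min-x is 0; gap = 0 mm.

A is a stool. B is a spool. The spool is on top of the stool. The gap from the spool to the stool's −x edge is 0 mm.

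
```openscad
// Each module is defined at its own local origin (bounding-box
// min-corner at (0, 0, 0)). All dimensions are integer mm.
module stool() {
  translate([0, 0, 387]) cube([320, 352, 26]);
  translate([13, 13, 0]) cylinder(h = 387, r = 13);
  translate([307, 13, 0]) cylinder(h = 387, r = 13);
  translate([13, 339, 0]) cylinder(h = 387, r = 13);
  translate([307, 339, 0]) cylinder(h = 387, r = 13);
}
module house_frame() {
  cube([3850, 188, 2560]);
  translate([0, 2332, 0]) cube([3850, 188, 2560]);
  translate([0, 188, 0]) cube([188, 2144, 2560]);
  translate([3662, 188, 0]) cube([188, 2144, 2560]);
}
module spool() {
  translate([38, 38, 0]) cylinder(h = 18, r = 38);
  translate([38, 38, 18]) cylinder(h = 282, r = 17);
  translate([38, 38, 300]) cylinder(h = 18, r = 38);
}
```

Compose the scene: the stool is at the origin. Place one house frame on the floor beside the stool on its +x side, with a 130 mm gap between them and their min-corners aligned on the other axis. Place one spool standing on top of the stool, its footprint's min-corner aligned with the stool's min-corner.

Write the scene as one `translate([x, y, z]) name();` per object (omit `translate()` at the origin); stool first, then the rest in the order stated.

stool();
translate([450, 0, 0]) house_frame();
translate([0, 0, 413]) spool();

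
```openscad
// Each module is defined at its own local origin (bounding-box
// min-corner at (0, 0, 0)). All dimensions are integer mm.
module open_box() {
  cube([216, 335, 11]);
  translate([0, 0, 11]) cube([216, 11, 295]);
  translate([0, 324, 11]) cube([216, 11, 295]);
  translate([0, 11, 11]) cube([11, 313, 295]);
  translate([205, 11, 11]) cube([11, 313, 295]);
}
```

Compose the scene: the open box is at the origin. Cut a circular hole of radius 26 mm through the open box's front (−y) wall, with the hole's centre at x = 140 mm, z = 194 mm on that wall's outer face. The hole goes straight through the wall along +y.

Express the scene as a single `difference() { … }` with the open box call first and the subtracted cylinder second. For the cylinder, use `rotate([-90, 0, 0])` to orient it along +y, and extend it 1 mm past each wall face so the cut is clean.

difference() {
  open_box();
  translate([140, -1, 194]) rotate([-90, 0, 0]) cylinder(h = 13, r = 26);
}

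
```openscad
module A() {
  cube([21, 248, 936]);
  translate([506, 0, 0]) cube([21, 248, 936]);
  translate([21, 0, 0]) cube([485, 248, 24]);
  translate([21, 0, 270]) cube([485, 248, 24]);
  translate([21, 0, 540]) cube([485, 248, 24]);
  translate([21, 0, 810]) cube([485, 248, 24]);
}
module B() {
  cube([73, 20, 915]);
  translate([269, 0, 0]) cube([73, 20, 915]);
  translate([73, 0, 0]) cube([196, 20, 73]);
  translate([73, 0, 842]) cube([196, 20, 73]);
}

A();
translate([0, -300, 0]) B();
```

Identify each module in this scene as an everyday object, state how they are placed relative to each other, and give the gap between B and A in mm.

A is a bookshelf. B is a picture frame. The picture frame is on the floor beside the bookshelf on its −y side. The gap between the picture frame and the bookshelf is 280 mm.

The picture frame's nearest face is 280 mm from the bookshelf's −y face.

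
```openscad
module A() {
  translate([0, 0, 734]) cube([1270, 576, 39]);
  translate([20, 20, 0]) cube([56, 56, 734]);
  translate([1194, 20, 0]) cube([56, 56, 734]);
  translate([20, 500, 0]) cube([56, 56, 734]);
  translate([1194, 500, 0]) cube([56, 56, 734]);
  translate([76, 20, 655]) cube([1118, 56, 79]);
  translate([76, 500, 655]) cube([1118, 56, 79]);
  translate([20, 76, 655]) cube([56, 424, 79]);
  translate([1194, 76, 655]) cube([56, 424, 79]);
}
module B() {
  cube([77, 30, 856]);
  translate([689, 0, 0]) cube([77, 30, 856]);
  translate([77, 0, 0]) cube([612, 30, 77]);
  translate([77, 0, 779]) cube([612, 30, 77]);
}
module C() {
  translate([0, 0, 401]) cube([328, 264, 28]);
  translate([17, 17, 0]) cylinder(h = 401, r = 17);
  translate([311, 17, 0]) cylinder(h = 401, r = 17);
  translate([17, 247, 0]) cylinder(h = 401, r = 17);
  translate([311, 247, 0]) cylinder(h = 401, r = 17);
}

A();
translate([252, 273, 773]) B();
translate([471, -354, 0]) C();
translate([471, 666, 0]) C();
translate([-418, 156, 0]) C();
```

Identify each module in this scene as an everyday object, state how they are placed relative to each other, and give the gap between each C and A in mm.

A is a table. B is a picture frame. C is a stool. The picture frame is on top of the table, centred. Three stools sit around the table at the −y, +y, −x sides. The gap between each stool and the table is 90 mm.

Each stool's nearest face is 90 mm from the table's bounding box.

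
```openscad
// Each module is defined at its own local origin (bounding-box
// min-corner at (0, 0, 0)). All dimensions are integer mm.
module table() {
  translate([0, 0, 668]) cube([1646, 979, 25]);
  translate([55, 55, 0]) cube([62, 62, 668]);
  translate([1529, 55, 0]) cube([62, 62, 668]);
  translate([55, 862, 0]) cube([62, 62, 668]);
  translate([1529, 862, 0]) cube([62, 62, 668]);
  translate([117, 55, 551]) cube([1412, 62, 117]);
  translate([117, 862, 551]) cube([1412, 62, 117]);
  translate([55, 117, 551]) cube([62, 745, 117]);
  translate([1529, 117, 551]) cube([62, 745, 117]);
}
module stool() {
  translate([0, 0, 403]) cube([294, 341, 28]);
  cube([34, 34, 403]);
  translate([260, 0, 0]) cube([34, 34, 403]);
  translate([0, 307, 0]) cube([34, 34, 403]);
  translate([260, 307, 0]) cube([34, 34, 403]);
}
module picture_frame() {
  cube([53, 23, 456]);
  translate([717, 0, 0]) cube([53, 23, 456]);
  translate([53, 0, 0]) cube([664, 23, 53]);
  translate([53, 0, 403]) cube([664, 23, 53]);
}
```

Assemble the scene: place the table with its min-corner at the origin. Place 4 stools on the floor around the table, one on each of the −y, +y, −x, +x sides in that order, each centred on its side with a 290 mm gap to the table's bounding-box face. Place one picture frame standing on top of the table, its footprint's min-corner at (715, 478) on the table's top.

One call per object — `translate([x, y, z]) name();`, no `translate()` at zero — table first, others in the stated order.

table();
translate([676, -631, 0]) stool();
translate([676, 1269, 0]) stool();
translate([-584, 319, 0]) stool();
translate([1936, 319, 0]) stool();
translate([715, 478, 693]) picture_frame();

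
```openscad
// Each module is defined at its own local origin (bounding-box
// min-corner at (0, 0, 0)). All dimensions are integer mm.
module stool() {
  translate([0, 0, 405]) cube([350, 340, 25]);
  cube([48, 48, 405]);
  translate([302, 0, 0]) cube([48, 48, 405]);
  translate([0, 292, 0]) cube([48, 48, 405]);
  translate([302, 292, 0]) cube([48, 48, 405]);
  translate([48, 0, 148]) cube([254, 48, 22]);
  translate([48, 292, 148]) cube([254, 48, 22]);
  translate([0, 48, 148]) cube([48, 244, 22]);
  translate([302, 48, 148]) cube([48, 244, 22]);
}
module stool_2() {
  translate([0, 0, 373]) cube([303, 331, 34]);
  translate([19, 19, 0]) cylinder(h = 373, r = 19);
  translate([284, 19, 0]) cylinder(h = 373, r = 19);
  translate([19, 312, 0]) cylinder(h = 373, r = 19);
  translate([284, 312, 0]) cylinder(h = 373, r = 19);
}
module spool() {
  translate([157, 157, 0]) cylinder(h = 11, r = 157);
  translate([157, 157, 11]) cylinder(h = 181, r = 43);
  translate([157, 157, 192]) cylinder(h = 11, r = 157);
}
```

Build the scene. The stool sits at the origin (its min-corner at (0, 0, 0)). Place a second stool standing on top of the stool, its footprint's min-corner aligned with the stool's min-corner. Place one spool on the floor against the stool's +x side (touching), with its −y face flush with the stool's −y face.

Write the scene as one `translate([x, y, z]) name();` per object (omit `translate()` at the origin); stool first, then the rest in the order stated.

stool();
translate([0, 0, 430]) stool_2();
translate([350, 0, 0]) spool();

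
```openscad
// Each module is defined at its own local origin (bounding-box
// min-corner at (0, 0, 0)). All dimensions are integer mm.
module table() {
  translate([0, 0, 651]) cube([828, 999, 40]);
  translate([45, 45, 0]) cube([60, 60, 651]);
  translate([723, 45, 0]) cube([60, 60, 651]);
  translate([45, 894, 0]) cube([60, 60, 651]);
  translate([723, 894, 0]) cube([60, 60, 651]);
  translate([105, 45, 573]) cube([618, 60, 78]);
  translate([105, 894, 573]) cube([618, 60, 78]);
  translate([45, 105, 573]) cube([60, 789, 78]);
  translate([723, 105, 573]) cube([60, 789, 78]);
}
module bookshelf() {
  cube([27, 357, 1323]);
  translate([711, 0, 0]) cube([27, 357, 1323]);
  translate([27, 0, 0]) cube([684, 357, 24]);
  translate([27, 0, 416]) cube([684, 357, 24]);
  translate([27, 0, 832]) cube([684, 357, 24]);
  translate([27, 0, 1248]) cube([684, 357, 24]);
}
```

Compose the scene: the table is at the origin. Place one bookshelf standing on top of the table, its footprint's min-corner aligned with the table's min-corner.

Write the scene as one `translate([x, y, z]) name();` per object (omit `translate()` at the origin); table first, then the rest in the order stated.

table();
translate([0, 0, 691]) bookshelf();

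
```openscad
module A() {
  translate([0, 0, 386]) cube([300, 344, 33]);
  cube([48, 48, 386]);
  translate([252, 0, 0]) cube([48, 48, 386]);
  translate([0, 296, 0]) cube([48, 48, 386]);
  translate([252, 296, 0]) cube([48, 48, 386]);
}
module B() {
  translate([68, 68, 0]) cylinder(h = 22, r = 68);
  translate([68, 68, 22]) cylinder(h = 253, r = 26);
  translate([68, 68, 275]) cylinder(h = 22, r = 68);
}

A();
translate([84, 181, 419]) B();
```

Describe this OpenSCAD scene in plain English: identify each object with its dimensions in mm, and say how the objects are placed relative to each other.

A is a simple wooden stool: a rectangular seat 300 mm (x) by 344 mm (y), 33 mm thick, top face at z = 419 mm, on four square legs, each 48×48 mm in cross-section. The legs rest on z = 0, each flush with a corner of the seat.

B is a spool: two coaxial disc flanges of radius 68 mm and thickness 22 mm, joined by a core cylinder of radius 26 mm and height 253 mm. The lower flange rests on z = 0 and the three cylinders share a vertical axis.

The spool is on top of the stool.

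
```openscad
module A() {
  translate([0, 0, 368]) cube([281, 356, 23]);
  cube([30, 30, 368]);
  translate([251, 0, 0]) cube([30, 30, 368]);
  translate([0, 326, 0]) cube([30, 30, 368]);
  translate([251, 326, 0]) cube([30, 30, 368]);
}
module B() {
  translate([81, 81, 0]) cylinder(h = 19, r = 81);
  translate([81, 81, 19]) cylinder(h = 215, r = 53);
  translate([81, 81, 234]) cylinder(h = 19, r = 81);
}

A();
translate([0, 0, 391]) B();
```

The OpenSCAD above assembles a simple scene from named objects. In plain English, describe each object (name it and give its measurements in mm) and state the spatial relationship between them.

A is a simple wooden stool: a rectangular seat 281 mm (x) by 356 mm (y), 23 mm thick, top face at z = 391 mm, on four square legs, each 30×30 mm in cross-section. The legs rest on z = 0, each flush with a corner of the seat.

B is a spool: two coaxial disc flanges of radius 81 mm and thickness 19 mm, joined by a core cylinder of radius 53 mm and height 215 mm. The lower flange rests on z = 0 and the three cylinders share a vertical axis.

The spool is on top of the stool.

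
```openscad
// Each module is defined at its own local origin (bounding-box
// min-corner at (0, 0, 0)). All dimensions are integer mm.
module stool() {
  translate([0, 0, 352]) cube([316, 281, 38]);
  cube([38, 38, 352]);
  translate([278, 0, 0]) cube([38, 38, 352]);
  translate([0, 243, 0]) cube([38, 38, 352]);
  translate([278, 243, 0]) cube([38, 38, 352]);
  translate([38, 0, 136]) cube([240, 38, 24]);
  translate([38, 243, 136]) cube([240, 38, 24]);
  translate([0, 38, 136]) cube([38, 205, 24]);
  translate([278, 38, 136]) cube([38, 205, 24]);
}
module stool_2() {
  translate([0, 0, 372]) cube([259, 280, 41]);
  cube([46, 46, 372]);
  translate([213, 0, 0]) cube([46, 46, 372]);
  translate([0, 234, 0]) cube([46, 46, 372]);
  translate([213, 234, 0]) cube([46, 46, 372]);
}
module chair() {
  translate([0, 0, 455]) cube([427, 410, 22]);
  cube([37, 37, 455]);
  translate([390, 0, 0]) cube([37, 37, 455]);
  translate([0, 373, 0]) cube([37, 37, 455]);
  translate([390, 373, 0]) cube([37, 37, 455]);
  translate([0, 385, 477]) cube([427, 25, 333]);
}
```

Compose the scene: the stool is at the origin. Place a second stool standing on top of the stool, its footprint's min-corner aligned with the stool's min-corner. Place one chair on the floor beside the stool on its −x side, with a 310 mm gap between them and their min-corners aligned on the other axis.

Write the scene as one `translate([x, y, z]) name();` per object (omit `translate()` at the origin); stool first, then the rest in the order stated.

stool();
translate([0, 0, 390]) stool_2();
translate([-737, 0, 0]) chair();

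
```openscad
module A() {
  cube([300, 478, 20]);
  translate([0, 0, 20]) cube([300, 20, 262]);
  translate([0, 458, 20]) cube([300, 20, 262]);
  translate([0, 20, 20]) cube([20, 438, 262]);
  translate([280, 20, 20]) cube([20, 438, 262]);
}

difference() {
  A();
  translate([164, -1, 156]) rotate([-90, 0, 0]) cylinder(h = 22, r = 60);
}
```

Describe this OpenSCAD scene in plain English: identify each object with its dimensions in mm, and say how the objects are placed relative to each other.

A is an open-topped rectangular box: outside dimensions 300×478×282 mm, with a uniform wall and base thickness of 20 mm. The base is a full 300×478 slab on the floor; four walls sit on top of the base. The front and back walls (the −y and +y sides) span the full width; the two side walls fit between them.

The open box has a circular hole of radius 60 mm through its front wall, centred at (x = 164, z = 156).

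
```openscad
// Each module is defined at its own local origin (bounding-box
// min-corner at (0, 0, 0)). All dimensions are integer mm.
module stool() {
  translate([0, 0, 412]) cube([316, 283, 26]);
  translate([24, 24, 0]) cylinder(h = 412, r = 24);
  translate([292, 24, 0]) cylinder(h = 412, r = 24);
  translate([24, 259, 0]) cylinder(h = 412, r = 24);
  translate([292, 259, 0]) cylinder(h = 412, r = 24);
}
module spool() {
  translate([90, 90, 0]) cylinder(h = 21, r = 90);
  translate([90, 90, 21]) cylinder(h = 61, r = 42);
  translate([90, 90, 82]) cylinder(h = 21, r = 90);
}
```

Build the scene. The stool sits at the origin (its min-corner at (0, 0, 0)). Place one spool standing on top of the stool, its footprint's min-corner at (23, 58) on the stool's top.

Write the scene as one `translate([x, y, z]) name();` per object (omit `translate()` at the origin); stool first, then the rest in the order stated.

stool();
translate([23, 58, 438]) spool();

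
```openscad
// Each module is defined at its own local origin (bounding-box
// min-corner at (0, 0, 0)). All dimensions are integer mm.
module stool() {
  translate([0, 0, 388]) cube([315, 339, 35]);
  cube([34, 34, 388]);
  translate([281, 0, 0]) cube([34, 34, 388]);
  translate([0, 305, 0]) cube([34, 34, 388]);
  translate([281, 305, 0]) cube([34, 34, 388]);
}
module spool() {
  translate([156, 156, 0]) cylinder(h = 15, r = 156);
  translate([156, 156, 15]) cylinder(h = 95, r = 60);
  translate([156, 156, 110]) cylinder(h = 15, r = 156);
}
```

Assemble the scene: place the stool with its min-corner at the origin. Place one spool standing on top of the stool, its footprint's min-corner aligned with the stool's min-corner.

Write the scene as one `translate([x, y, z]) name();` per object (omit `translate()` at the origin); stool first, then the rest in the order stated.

stool();
translate([0, 0, 423]) spool();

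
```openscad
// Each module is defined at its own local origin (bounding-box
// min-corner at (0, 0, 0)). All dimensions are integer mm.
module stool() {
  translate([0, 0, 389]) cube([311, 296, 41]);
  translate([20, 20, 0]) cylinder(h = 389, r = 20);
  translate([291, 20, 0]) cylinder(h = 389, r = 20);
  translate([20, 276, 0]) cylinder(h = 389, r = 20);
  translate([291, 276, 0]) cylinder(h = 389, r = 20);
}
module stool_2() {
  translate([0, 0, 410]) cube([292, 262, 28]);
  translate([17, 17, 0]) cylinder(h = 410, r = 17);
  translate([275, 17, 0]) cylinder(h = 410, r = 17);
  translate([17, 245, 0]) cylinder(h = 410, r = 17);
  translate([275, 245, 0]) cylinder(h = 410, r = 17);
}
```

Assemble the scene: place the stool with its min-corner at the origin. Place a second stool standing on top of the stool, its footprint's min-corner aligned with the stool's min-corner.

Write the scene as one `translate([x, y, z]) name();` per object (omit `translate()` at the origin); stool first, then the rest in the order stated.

stool();
translate([0, 0, 430]) stool_2();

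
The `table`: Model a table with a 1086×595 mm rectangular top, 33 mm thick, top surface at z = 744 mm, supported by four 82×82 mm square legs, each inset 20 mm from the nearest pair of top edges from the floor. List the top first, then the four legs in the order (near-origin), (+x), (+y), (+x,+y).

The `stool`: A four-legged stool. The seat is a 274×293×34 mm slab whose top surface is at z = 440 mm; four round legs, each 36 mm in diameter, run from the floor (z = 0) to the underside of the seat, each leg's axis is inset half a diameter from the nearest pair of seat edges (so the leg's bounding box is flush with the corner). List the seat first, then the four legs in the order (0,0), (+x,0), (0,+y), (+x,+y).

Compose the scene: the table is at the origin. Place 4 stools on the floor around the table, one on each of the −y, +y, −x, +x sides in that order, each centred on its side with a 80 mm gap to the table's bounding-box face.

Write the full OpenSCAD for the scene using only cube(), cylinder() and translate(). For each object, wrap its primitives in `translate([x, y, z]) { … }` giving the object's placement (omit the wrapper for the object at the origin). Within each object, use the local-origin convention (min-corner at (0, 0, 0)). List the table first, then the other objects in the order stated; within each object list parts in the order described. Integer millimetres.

translate([0, 0, 711]) cube([1086, 595, 33]);
translate([20, 20, 0]) cube([82, 82, 711]);
translate([984, 20, 0]) cube([82, 82, 711]);
translate([20, 493, 0]) cube([82, 82, 711]);
translate([984, 493, 0]) cube([82, 82, 711]);
translate([406, -373, 0]) {
  translate([0, 0, 406]) cube([274, 293, 34]);
  translate([18, 18, 0]) cylinder(h = 406, r = 18);
  translate([256, 18, 0]) cylinder(h = 406, r = 18);
  translate([18, 275, 0]) cylinder(h = 406, r = 18);
  translate([256, 275, 0]) cylinder(h = 406, r = 18);
}
translate([406, 675, 0]) {
  translate([0, 0, 406]) cube([274, 293, 34]);
  translate([18, 18, 0]) cylinder(h = 406, r = 18);
  translate([256, 18, 0]) cylinder(h = 406, r = 18);
  translate([18, 275, 0]) cylinder(h = 406, r = 18);
  translate([256, 275, 0]) cylinder(h = 406, r = 18);
}
translate([-354, 151, 0]) {
  translate([0, 0, 406]) cube([274, 293, 34]);
  translate([18, 18, 0]) cylinder(h = 406, r = 18);
  translate([256, 18, 0]) cylinder(h = 406, r = 18);
  translate([18, 275, 0]) cylinder(h = 406, r = 18);
  translate([256, 275, 0]) cylinder(h = 406, r = 18);
}
translate([1166, 151, 0]) {
  translate([0, 0, 406]) cube([274, 293, 34]);
  translate([18, 18, 0]) cylinder(h = 406, r = 18);
  translate([256, 18, 0]) cylinder(h = 406, r = 18);
  translate([18, 275, 0]) cylinder(h = 406, r = 18);
  translate([256, 275, 0]) cylinder(h = 406, r = 18);
}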